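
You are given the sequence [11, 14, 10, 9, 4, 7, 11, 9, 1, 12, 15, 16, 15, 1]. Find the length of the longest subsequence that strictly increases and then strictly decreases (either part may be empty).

8

inc[i] = longest strictly increasing subsequence ending at i; dec[i] = longest strictly decreasing subsequence starting at i:
i:      1  2  3  4  5  6  7  8  9 10 11 12 13 14
a[i]:  11 14 10  9  4  7 11  9  1 12 15 16 15  1
inc:    1  2  1  1  1  2  3  3  1  4  5  6  5  1
dec:    5  5  4  3  2  2  3  2  1  2  2  3  2  1
Best peak at i=12 (value 16): inc=6, dec=3, length 6+3−1 = 8.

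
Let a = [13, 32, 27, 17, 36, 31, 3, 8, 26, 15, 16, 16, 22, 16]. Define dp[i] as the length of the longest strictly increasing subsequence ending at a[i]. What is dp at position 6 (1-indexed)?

dp[i] = 1 + max{dp[j] : j<i, a[j]<a[i]} (or 1 if no such j):
i:      1  2  3  4  5  6  7  8  9 10 11 12 13 14
a[i]:  13 32 27 17 36 31  3  8 26 15 16 16 22 16
dp:     1  2  2  2  3  3  1  2  3  3  4  4  5  4
At index 6 the value is 3.

3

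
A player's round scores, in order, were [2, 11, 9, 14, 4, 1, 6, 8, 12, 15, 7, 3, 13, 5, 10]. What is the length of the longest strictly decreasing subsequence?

Negate each value so 'decreasing' becomes 'increasing', then run patience tails on the negated sequence:
-2 → extends → [-2]
-11 → replaces -2 → [-11]
-9 → extends → [-11, -9]
-14 → replaces -11 → [-14, -9]
-4 → extends → [-14, -9, -4]
-1 → extends → [-14, -9, -4, -1]
-6 → replaces -4 → [-14, -9, -6, -1]
-8 → replaces -6 → [-14, -9, -8, -1]
-12 → replaces -9 → [-14, -12, -8, -1]
-15 → replaces -14 → [-15, -12, -8, -1]
-7 → replaces -1 → [-15, -12, -8, -7]
-3 → extends → [-15, -12, -8, -7, -3]
-13 → replaces -12 → [-15, -13, -8, -7, -3]
-5 → replaces -3 → [-15, -13, -8, -7, -5]
-10 → replaces -8 → [-15, -13, -10, -7, -5]
Five tails, so the longest strictly decreasing subsequence of the original has length 5.

5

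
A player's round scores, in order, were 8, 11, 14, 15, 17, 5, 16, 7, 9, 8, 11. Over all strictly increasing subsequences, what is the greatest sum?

65

Let S[i] be the best sum of a strictly increasing subsequence ending at i:
i:      1  2  3  4  5  6  7  8  9 10 11
a[i]:   8 11 14 15 17  5 16  7  9  8 11
S:      8 19 33 48 65  5 64 12 21 20 32
Maximum is 65 (e.g. 8 + 11 + 14 + 15 + 17).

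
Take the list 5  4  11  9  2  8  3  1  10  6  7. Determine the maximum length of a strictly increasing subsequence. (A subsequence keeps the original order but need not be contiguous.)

Let dp[i] be the length of the longest such subsequence ending at index i:
i:      1  2  3  4  5  6  7  8  9 10 11
a[i]:   5  4 11  9  2  8  3  1 10  6  7
dp:     1  1  2  2  1  2  2  1  3  3  4
Maximum dp value is 4.

4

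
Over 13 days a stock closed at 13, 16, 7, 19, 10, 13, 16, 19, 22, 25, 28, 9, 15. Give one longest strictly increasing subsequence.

7, 10, 13, 16, 19, 22, 25, 28

Patience tails give the LIS length; then backtrack through the dp parents:
13 → extends → [13]
16 → extends → [13, 16]
7 → replaces 13 → [7, 16]
19 → extends → [7, 16, 19]
10 → replaces 16 → [7, 10, 19]
13 → replaces 19 → [7, 10, 13]
16 → extends → [7, 10, 13, 16]
19 → extends → [7, 10, 13, 16, 19]
22 → extends → [7, 10, 13, 16, 19, 22]
25 → extends → [7, 10, 13, 16, 19, 22, 25]
28 → extends → [7, 10, 13, 16, 19, 22, 25, 28]
9 → replaces 10 → [7, 9, 13, 16, 19, 22, 25, 28]
15 → replaces 16 → [7, 9, 13, 15, 19, 22, 25, 28]
Length 8; one witness is 7, 10, 13, 16, 19, 22, 25, 28.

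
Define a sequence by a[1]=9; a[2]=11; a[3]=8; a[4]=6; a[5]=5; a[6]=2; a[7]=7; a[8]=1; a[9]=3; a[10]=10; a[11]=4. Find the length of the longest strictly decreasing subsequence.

6

Negate each value so 'decreasing' becomes 'increasing', then run patience tails on the negated sequence:
-9 → extends → [-9]
-11 → replaces -9 → [-11]
-8 → extends → [-11, -8]
-6 → extends → [-11, -8, -6]
-5 → extends → [-11, -8, -6, -5]
-2 → extends → [-11, -8, -6, -5, -2]
-7 → replaces -6 → [-11, -8, -7, -5, -2]
-1 → extends → [-11, -8, -7, -5, -2, -1]
-3 → replaces -2 → [-11, -8, -7, -5, -3, -1]
-10 → replaces -8 → [-11, -10, -7, -5, -3, -1]
-4 → replaces -3 → [-11, -10, -7, -5, -4, -1]
Six tails, so the longest strictly decreasing subsequence of the original has length 6.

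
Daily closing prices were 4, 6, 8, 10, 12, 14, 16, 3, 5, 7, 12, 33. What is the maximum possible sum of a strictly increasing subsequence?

103

Let S[i] be the best sum of a strictly increasing subsequence ending at i:
i:       1   2   3   4   5   6   7   8   9  10  11  12
a[i]:    4   6   8  10  12  14  16   3   5   7  12  33
S:       4  10  18  28  40  54  70   3   9  17  40 103
Maximum is 103 (e.g. 4 + 6 + 8 + 10 + 12 + 14 + 16 + 33).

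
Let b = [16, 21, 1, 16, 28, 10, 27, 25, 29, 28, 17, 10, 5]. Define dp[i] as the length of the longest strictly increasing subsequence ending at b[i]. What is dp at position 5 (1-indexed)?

dp[i] = 1 + max{dp[j] : j<i, b[j]<b[i]} (or 1 if no such j):
i:      1  2  3  4  5  6  7  8  9 10 11 12 13
b[i]:  16 21  1 16 28 10 27 25 29 28 17 10  5
dp:     1  2  1  2  3  2  3  3  4  4  3  2  2
At index 5 the value is 3.

3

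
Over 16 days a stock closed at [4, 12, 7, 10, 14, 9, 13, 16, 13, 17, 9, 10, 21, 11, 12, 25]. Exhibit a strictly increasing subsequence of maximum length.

Patience tails give the LIS length; then backtrack through the dp parents:
4 → extends → [4]
12 → extends → [4, 12]
7 → replaces 12 → [4, 7]
10 → extends → [4, 7, 10]
14 → extends → [4, 7, 10, 14]
9 → replaces 10 → [4, 7, 9, 14]
13 → replaces 14 → [4, 7, 9, 13]
16 → extends → [4, 7, 9, 13, 16]
13 → already a tail → [4, 7, 9, 13, 16]
17 → extends → [4, 7, 9, 13, 16, 17]
9 → already a tail → [4, 7, 9, 13, 16, 17]
10 → replaces 13 → [4, 7, 9, 10, 16, 17]
21 → extends → [4, 7, 9, 10, 16, 17, 21]
11 → replaces 16 → [4, 7, 9, 10, 11, 17, 21]
12 → replaces 17 → [4, 7, 9, 10, 11, 12, 21]
25 → extends → [4, 7, 9, 10, 11, 12, 21, 25]
Length 8; one witness is 4, 7, 10, 14, 16, 17, 21, 25.

4, 7, 10, 14, 16, 17, 21, 25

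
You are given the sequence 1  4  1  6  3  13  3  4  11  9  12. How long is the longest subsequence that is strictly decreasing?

Negate each value so 'decreasing' becomes 'increasing', then run patience tails on the negated sequence:
-1 → extends → [-1]
-4 → replaces -1 → [-4]
-1 → extends → [-4, -1]
-6 → replaces -4 → [-6, -1]
-3 → replaces -1 → [-6, -3]
-13 → replaces -6 → [-13, -3]
-3 → already a tail → [-13, -3]
-4 → replaces -3 → [-13, -4]
-11 → replaces -4 → [-13, -11]
-9 → extends → [-13, -11, -9]
-12 → replaces -11 → [-13, -12, -9]
Three tails, so the longest strictly decreasing subsequence of the original has length 3.

3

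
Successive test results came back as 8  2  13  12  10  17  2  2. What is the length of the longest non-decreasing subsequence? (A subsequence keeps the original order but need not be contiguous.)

3

Let dp[i] be the length of the longest such subsequence ending at index i:
i:      1  2  3  4  5  6  7  8
a[i]:   8  2 13 12 10 17  2  2
dp:     1  1  2  2  2  3  2  3
Maximum dp value is 3.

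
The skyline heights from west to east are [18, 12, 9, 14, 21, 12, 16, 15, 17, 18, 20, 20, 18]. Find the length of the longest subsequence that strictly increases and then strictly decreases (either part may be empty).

inc[i] = longest strictly increasing subsequence ending at i; dec[i] = longest strictly decreasing subsequence starting at i:
i:      1  2  3  4  5  6  7  8  9 10 11 12 13
a[i]:  18 12  9 14 21 12 16 15 17 18 20 20 18
inc:    1  1  1  2  3  2  3  3  4  5  6  6  5
dec:    3  2  1  2  3  1  2  1  1  1  2  2  1
Best peak at i=11 (value 20): inc=6, dec=2, length 6+2−1 = 7.

7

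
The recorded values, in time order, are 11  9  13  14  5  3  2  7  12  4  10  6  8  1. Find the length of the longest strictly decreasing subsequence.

6

Let dp[i] be the longest strictly decreasing subsequence ending at i:
i:      1  2  3  4  5  6  7  8  9 10 11 12 13 14
a[i]:  11  9 13 14  5  3  2  7 12  4 10  6  8  1
dp:     1  2  1  1  3  4  5  3  2  4  3  4  4  6
Maximum is 6.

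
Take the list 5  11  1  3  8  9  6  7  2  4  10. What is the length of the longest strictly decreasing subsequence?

Let dp[i] be the longest strictly decreasing subsequence ending at i:
i:      1  2  3  4  5  6  7  8  9 10 11
a[i]:   5 11  1  3  8  9  6  7  2  4 10
dp:     1  1  2  2  2  2  3  3  4  4  2
Maximum is 4.

4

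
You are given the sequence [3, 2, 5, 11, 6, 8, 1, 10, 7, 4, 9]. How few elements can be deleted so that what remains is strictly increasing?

6

Fewest deletions = n − (longest strictly increasing subsequence).
Patience tails:
3 → extends → [3]
2 → replaces 3 → [2]
5 → extends → [2, 5]
11 → extends → [2, 5, 11]
6 → replaces 11 → [2, 5, 6]
8 → extends → [2, 5, 6, 8]
1 → replaces 2 → [1, 5, 6, 8]
10 → extends → [1, 5, 6, 8, 10]
7 → replaces 8 → [1, 5, 6, 7, 10]
4 → replaces 5 → [1, 4, 6, 7, 10]
9 → replaces 10 → [1, 4, 6, 7, 9]
Longest strictly increasing subsequence has length 5, so deletions = 11 − 5 = 6.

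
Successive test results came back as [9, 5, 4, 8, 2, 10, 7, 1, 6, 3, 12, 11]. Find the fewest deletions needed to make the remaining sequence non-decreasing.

Fewest deletions = n − (longest non-decreasing subsequence).
Patience tails:
9 → extends → [9]
5 → replaces 9 → [5]
4 → replaces 5 → [4]
8 → extends → [4, 8]
2 → replaces 4 → [2, 8]
10 → extends → [2, 8, 10]
7 → replaces 8 → [2, 7, 10]
1 → replaces 2 → [1, 7, 10]
6 → replaces 7 → [1, 6, 10]
3 → replaces 6 → [1, 3, 10]
12 → extends → [1, 3, 10, 12]
11 → replaces 12 → [1, 3, 10, 11]
Longest non-decreasing subsequence has length 4, so deletions = 12 − 4 = 8.

8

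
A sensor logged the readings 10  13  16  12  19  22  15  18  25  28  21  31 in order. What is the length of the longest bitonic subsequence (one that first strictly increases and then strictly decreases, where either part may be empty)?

8

inc[i] = longest strictly increasing subsequence ending at i; dec[i] = longest strictly decreasing subsequence starting at i:
i:      1  2  3  4  5  6  7  8  9 10 11 12
a[i]:  10 13 16 12 19 22 15 18 25 28 21 31
inc:    1  2  3  2  4  5  3  4  6  7  5  8
dec:    1  2  2  1  2  2  1  1  2  2  1  1
Best peak at i=10 (value 28): inc=7, dec=2, length 7+2−1 = 8.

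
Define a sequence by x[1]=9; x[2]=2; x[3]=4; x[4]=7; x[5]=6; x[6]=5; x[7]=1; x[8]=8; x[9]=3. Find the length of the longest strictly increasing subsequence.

Track the smallest tail for each achievable length (strict):
9 → extends → [9]
2 → replaces 9 → [2]
4 → extends → [2, 4]
7 → extends → [2, 4, 7]
6 → replaces 7 → [2, 4, 6]
5 → replaces 6 → [2, 4, 5]
1 → replaces 2 → [1, 4, 5]
8 → extends → [1, 4, 5, 8]
3 → replaces 4 → [1, 3, 5, 8]
Four tails, so the longest strictly increasing subsequence has length 4 (e.g. 2, 4, 7, 8).

4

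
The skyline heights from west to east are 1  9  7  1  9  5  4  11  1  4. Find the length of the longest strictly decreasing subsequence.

Negate each value so 'decreasing' becomes 'increasing', then run patience tails on the negated sequence:
-1 → extends → [-1]
-9 → replaces -1 → [-9]
-7 → extends → [-9, -7]
-1 → extends → [-9, -7, -1]
-9 → already a tail → [-9, -7, -1]
-5 → replaces -1 → [-9, -7, -5]
-4 → extends → [-9, -7, -5, -4]
-11 → replaces -9 → [-11, -7, -5, -4]
-1 → extends → [-11, -7, -5, -4, -1]
-4 → already a tail → [-11, -7, -5, -4, -1]
Five tails, so the longest strictly decreasing subsequence of the original has length 5.

5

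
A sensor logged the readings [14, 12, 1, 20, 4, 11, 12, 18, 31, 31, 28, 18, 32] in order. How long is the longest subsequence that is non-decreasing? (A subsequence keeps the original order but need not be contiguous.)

Let dp[i] be the length of the longest such subsequence ending at index i:
i:      1  2  3  4  5  6  7  8  9 10 11 12 13
a[i]:  14 12  1 20  4 11 12 18 31 31 28 18 32
dp:     1  1  1  2  2  3  4  5  6  7  6  6  8
Maximum dp value is 8.

8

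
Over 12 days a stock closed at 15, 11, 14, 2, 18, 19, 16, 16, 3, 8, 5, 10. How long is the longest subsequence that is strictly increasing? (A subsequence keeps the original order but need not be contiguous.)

Track the smallest tail for each achievable length (strict):
15 → extends → [15]
11 → replaces 15 → [11]
14 → extends → [11, 14]
2 → replaces 11 → [2, 14]
18 → extends → [2, 14, 18]
19 → extends → [2, 14, 18, 19]
16 → replaces 18 → [2, 14, 16, 19]
16 → already a tail → [2, 14, 16, 19]
3 → replaces 14 → [2, 3, 16, 19]
8 → replaces 16 → [2, 3, 8, 19]
5 → replaces 8 → [2, 3, 5, 19]
10 → replaces 19 → [2, 3, 5, 10]
Four tails, so the longest strictly increasing subsequence has length 4 (e.g. 11, 14, 18, 19).

4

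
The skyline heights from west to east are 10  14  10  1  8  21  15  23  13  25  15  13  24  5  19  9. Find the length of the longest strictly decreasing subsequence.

4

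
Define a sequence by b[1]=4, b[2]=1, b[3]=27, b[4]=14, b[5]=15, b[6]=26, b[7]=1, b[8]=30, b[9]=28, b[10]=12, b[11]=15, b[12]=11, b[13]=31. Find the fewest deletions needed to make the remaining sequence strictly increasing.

7

Fewest deletions = n − (longest strictly increasing subsequence).
Patience tails:
4 → extends → [4]
1 → replaces 4 → [1]
27 → extends → [1, 27]
14 → replaces 27 → [1, 14]
15 → extends → [1, 14, 15]
26 → extends → [1, 14, 15, 26]
1 → already a tail → [1, 14, 15, 26]
30 → extends → [1, 14, 15, 26, 30]
28 → replaces 30 → [1, 14, 15, 26, 28]
12 → replaces 14 → [1, 12, 15, 26, 28]
15 → already a tail → [1, 12, 15, 26, 28]
11 → replaces 12 → [1, 11, 15, 26, 28]
31 → extends → [1, 11, 15, 26, 28, 31]
Longest strictly increasing subsequence has length 6, so deletions = 13 − 6 = 7.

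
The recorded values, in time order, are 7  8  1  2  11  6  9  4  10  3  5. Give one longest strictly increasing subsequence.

1, 2, 6, 9, 10

Patience tails give the LIS length; then backtrack through the dp parents:
7 → extends → [7]
8 → extends → [7, 8]
1 → replaces 7 → [1, 8]
2 → replaces 8 → [1, 2]
11 → extends → [1, 2, 11]
6 → replaces 11 → [1, 2, 6]
9 → extends → [1, 2, 6, 9]
4 → replaces 6 → [1, 2, 4, 9]
10 → extends → [1, 2, 4, 9, 10]
3 → replaces 4 → [1, 2, 3, 9, 10]
5 → replaces 9 → [1, 2, 3, 5, 10]
Length 5; one witness is 1, 2, 6, 9, 10.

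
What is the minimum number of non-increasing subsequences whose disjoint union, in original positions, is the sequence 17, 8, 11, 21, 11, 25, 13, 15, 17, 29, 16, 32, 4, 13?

The minimum number of non-increasing subsequences covering a sequence equals the length of its longest strictly increasing subsequence.
LIS length is 7 (e.g. 8, 11, 13, 15, 17, 29, 32), so 7 piles are needed.

7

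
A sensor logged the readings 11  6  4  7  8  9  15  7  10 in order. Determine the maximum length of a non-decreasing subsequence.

5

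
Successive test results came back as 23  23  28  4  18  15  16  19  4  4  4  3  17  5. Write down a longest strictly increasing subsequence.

Patience tails give the LIS length; then backtrack through the dp parents:
23 → extends → [23]
23 → already a tail → [23]
28 → extends → [23, 28]
4 → replaces 23 → [4, 28]
18 → replaces 28 → [4, 18]
15 → replaces 18 → [4, 15]
16 → extends → [4, 15, 16]
19 → extends → [4, 15, 16, 19]
4 → already a tail → [4, 15, 16, 19]
4 → already a tail → [4, 15, 16, 19]
4 → already a tail → [4, 15, 16, 19]
3 → replaces 4 → [3, 15, 16, 19]
17 → replaces 19 → [3, 15, 16, 17]
5 → replaces 15 → [3, 5, 16, 17]
Length 4; one witness is 4, 15, 16, 19.

4, 15, 16, 19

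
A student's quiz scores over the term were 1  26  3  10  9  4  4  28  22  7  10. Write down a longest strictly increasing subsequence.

Patience tails give the LIS length; then backtrack through the dp parents:
1 → extends → [1]
26 → extends → [1, 26]
3 → replaces 26 → [1, 3]
10 → extends → [1, 3, 10]
9 → replaces 10 → [1, 3, 9]
4 → replaces 9 → [1, 3, 4]
4 → already a tail → [1, 3, 4]
28 → extends → [1, 3, 4, 28]
22 → replaces 28 → [1, 3, 4, 22]
7 → replaces 22 → [1, 3, 4, 7]
10 → extends → [1, 3, 4, 7, 10]
Length 5; one witness is 1, 3, 4, 7, 10.

1, 3, 4, 7, 10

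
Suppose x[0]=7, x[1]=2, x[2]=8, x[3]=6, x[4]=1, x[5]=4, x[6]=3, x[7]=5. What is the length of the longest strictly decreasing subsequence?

Negate each value so 'decreasing' becomes 'increasing', then run patience tails on the negated sequence:
-7 → extends → [-7]
-2 → extends → [-7, -2]
-8 → replaces -7 → [-8, -2]
-6 → replaces -2 → [-8, -6]
-1 → extends → [-8, -6, -1]
-4 → replaces -1 → [-8, -6, -4]
-3 → extends → [-8, -6, -4, -3]
-5 → replaces -4 → [-8, -6, -5, -3]
Four tails, so the longest strictly decreasing subsequence of the original has length 4.

4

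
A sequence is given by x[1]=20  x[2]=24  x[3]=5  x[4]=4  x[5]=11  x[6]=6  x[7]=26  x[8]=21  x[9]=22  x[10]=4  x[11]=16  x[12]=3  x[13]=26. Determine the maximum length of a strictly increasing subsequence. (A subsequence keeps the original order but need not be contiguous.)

5

Let dp[i] be the length of the longest such subsequence ending at index i:
i:      1  2  3  4  5  6  7  8  9 10 11 12 13
x[i]:  20 24  5  4 11  6 26 21 22  4 16  3 26
dp:     1  2  1  1  2  2  3  3  4  1  3  1  5
Maximum dp value is 5.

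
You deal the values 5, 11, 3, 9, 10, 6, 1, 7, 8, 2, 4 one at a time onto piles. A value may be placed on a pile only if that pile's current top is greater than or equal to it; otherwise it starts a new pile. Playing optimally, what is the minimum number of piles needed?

4

Place each on the leftmost legal pile:
5 → new pile 1 (tops now [5])
11 → new pile 2 (tops now [5, 11])
3 → pile 1 (tops now [3, 11])
9 → pile 2 (tops now [3, 9])
10 → new pile 3 (tops now [3, 9, 10])
6 → pile 2 (tops now [3, 6, 10])
1 → pile 1 (tops now [1, 6, 10])
7 → pile 3 (tops now [1, 6, 7])
8 → new pile 4 (tops now [1, 6, 7, 8])
2 → pile 2 (tops now [1, 2, 7, 8])
4 → pile 3 (tops now [1, 2, 4, 8])
Four piles.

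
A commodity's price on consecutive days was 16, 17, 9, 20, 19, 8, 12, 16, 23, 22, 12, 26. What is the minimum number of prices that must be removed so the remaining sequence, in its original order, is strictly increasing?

Fewest deletions = n − (longest strictly increasing subsequence).
i:      1  2  3  4  5  6  7  8  9 10 11 12
a[i]:  16 17  9 20 19  8 12 16 23 22 12 26
dp:     1  2  1  3  3  1  2  3  4  4  2  5
max dp = 5, so deletions = 12 − 5 = 7.

7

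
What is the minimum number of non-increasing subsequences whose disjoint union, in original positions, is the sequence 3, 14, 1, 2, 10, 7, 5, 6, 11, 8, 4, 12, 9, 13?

Place each on the leftmost legal pile:
3 → new pile 1 (tops now [3])
14 → new pile 2 (tops now [3, 14])
1 → pile 1 (tops now [1, 14])
2 → pile 2 (tops now [1, 2])
10 → new pile 3 (tops now [1, 2, 10])
7 → pile 3 (tops now [1, 2, 7])
5 → pile 3 (tops now [1, 2, 5])
6 → new pile 4 (tops now [1, 2, 5, 6])
11 → new pile 5 (tops now [1, 2, 5, 6, 11])
8 → pile 5 (tops now [1, 2, 5, 6, 8])
4 → pile 3 (tops now [1, 2, 4, 6, 8])
12 → new pile 6 (tops now [1, 2, 4, 6, 8, 12])
9 → pile 6 (tops now [1, 2, 4, 6, 8, 9])
13 → new pile 7 (tops now [1, 2, 4, 6, 8, 9, 13])
Seven piles.

7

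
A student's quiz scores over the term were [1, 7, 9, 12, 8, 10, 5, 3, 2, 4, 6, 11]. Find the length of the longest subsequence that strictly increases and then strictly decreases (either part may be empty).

inc[i] = longest strictly increasing subsequence ending at i; dec[i] = longest strictly decreasing subsequence starting at i:
i:      1  2  3  4  5  6  7  8  9 10 11 12
a[i]:   1  7  9 12  8 10  5  3  2  4  6 11
inc:    1  2  3  4  3  4  2  2  2  3  4  5
dec:    1  4  5  5  4  4  3  2  1  1  1  1
Best peak at i=4 (value 12): inc=4, dec=5, length 4+5−1 = 8.

8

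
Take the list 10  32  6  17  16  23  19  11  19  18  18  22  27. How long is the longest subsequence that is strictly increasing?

5

Track the smallest tail for each achievable length (strict):
10 → extends → [10]
32 → extends → [10, 32]
6 → replaces 10 → [6, 32]
17 → replaces 32 → [6, 17]
16 → replaces 17 → [6, 16]
23 → extends → [6, 16, 23]
19 → replaces 23 → [6, 16, 19]
11 → replaces 16 → [6, 11, 19]
19 → already a tail → [6, 11, 19]
18 → replaces 19 → [6, 11, 18]
18 → already a tail → [6, 11, 18]
22 → extends → [6, 11, 18, 22]
27 → extends → [6, 11, 18, 22, 27]
Five tails, so the longest strictly increasing subsequence has length 5 (e.g. 10, 17, 19, 22, 27).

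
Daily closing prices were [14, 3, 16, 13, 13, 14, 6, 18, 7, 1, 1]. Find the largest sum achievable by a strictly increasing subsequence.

48

Let S[i] be the best sum of a strictly increasing subsequence ending at i:
i:      1  2  3  4  5  6  7  8  9 10 11
a[i]:  14  3 16 13 13 14  6 18  7  1  1
S:     14  3 30 16 16 30  9 48 16  1  1
Maximum is 48 (e.g. 3 + 13 + 14 + 18).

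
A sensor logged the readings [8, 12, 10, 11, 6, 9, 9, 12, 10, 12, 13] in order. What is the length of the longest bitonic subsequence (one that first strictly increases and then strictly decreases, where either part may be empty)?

inc[i] = longest strictly increasing subsequence ending at i; dec[i] = longest strictly decreasing subsequence starting at i:
i:      1  2  3  4  5  6  7  8  9 10 11
a[i]:   8 12 10 11  6  9  9 12 10 12 13
inc:    1  2  2  3  1  2  2  4  3  4  5
dec:    2  3  2  2  1  1  1  2  1  1  1
Best peak at i=8 (value 12): inc=4, dec=2, length 4+2−1 = 5.

5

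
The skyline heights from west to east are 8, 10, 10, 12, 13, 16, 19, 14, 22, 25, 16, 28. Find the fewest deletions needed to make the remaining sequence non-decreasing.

2

Fewest deletions = n − (longest non-decreasing subsequence).
Patience tails:
8 → extends → [8]
10 → extends → [8, 10]
10 → extends → [8, 10, 10]
12 → extends → [8, 10, 10, 12]
13 → extends → [8, 10, 10, 12, 13]
16 → extends → [8, 10, 10, 12, 13, 16]
19 → extends → [8, 10, 10, 12, 13, 16, 19]
14 → replaces 16 → [8, 10, 10, 12, 13, 14, 19]
22 → extends → [8, 10, 10, 12, 13, 14, 19, 22]
25 → extends → [8, 10, 10, 12, 13, 14, 19, 22, 25]
16 → replaces 19 → [8, 10, 10, 12, 13, 14, 16, 22, 25]
28 → extends → [8, 10, 10, 12, 13, 14, 16, 22, 25, 28]
Longest non-decreasing subsequence has length 10, so deletions = 12 − 10 = 2.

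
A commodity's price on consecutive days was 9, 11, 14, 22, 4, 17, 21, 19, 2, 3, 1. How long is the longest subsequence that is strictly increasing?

Let dp[i] be the length of the longest such subsequence ending at index i:
i:      1  2  3  4  5  6  7  8  9 10 11
a[i]:   9 11 14 22  4 17 21 19  2  3  1
dp:     1  2  3  4  1  4  5  5  1  2  1
Maximum dp value is 5.

5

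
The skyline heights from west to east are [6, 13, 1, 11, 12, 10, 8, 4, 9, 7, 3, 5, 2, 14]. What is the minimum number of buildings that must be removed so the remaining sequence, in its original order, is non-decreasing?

Fewest deletions = n − (longest non-decreasing subsequence).
i:      1  2  3  4  5  6  7  8  9 10 11 12 13 14
a[i]:   6 13  1 11 12 10  8  4  9  7  3  5  2 14
dp:     1  2  1  2  3  2  2  2  3  3  2  3  2  4
max dp = 4, so deletions = 14 − 4 = 10.

10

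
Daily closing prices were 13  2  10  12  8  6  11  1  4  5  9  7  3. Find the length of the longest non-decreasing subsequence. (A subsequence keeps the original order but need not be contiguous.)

Track the smallest tail for each achievable length (allowing ties):
13 → extends → [13]
2 → replaces 13 → [2]
10 → extends → [2, 10]
12 → extends → [2, 10, 12]
8 → replaces 10 → [2, 8, 12]
6 → replaces 8 → [2, 6, 12]
11 → replaces 12 → [2, 6, 11]
1 → replaces 2 → [1, 6, 11]
4 → replaces 6 → [1, 4, 11]
5 → replaces 11 → [1, 4, 5]
9 → extends → [1, 4, 5, 9]
7 → replaces 9 → [1, 4, 5, 7]
3 → replaces 4 → [1, 3, 5, 7]
Four tails, so the longest non-decreasing subsequence has length 4 (e.g. 2, 4, 5, 9).

4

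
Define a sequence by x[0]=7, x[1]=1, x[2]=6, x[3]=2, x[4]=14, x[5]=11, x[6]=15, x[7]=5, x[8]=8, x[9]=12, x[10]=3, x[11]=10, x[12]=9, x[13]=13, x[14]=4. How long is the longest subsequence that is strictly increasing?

Let dp[i] be the length of the longest such subsequence ending at index i:
i:      0  1  2  3  4  5  6  7  8  9 10 11 12 13 14
x[i]:   7  1  6  2 14 11 15  5  8 12  3 10  9 13  4
dp:     1  1  2  2  3  3  4  3  4  5  3  5  5  6  4
Maximum dp value is 6.

6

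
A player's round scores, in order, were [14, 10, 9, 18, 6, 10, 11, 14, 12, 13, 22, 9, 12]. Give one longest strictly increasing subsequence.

9, 10, 11, 12, 13, 22

Patience tails give the LIS length; then backtrack through the dp parents:
14 → extends → [14]
10 → replaces 14 → [10]
9 → replaces 10 → [9]
18 → extends → [9, 18]
6 → replaces 9 → [6, 18]
10 → replaces 18 → [6, 10]
11 → extends → [6, 10, 11]
14 → extends → [6, 10, 11, 14]
12 → replaces 14 → [6, 10, 11, 12]
13 → extends → [6, 10, 11, 12, 13]
22 → extends → [6, 10, 11, 12, 13, 22]
9 → replaces 10 → [6, 9, 11, 12, 13, 22]
12 → already a tail → [6, 9, 11, 12, 13, 22]
Length 6; one witness is 9, 10, 11, 12, 13, 22.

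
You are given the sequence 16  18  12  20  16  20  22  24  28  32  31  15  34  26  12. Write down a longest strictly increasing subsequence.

Patience tails give the LIS length; then backtrack through the dp parents:
16 → extends → [16]
18 → extends → [16, 18]
12 → replaces 16 → [12, 18]
20 → extends → [12, 18, 20]
16 → replaces 18 → [12, 16, 20]
20 → already a tail → [12, 16, 20]
22 → extends → [12, 16, 20, 22]
24 → extends → [12, 16, 20, 22, 24]
28 → extends → [12, 16, 20, 22, 24, 28]
32 → extends → [12, 16, 20, 22, 24, 28, 32]
31 → replaces 32 → [12, 16, 20, 22, 24, 28, 31]
15 → replaces 16 → [12, 15, 20, 22, 24, 28, 31]
34 → extends → [12, 15, 20, 22, 24, 28, 31, 34]
26 → replaces 28 → [12, 15, 20, 22, 24, 26, 31, 34]
12 → already a tail → [12, 15, 20, 22, 24, 26, 31, 34]
Length 8; one witness is 16, 18, 20, 22, 24, 28, 32, 34.

16, 18, 20, 22, 24, 28, 32, 34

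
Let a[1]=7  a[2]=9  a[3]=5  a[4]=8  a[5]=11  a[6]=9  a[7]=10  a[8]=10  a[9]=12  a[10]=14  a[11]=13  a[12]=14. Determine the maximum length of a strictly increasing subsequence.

Track the smallest tail for each achievable length (strict):
7 → extends → [7]
9 → extends → [7, 9]
5 → replaces 7 → [5, 9]
8 → replaces 9 → [5, 8]
11 → extends → [5, 8, 11]
9 → replaces 11 → [5, 8, 9]
10 → extends → [5, 8, 9, 10]
10 → already a tail → [5, 8, 9, 10]
12 → extends → [5, 8, 9, 10, 12]
14 → extends → [5, 8, 9, 10, 12, 14]
13 → replaces 14 → [5, 8, 9, 10, 12, 13]
14 → extends → [5, 8, 9, 10, 12, 13, 14]
Seven tails, so the longest strictly increasing subsequence has length 7 (e.g. 7, 8, 9, 10, 12, 13, 14).

7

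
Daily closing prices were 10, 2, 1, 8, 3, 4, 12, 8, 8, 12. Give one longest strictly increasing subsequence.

2, 3, 4, 8, 12

Patience tails give the LIS length; then backtrack through the dp parents:
10 → extends → [10]
2 → replaces 10 → [2]
1 → replaces 2 → [1]
8 → extends → [1, 8]
3 → replaces 8 → [1, 3]
4 → extends → [1, 3, 4]
12 → extends → [1, 3, 4, 12]
8 → replaces 12 → [1, 3, 4, 8]
8 → already a tail → [1, 3, 4, 8]
12 → extends → [1, 3, 4, 8, 12]
Length 5; one witness is 2, 3, 4, 8, 12.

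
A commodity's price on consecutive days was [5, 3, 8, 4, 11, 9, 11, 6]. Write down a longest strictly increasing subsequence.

Patience tails give the LIS length; then backtrack through the dp parents:
5 → extends → [5]
3 → replaces 5 → [3]
8 → extends → [3, 8]
4 → replaces 8 → [3, 4]
11 → extends → [3, 4, 11]
9 → replaces 11 → [3, 4, 9]
11 → extends → [3, 4, 9, 11]
6 → replaces 9 → [3, 4, 6, 11]
Length 4; one witness is 5, 8, 9, 11.

5, 8, 9, 11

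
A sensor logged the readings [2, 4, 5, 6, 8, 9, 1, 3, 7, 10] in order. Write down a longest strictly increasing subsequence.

2, 4, 5, 6, 8, 9, 10

Patience tails give the LIS length; then backtrack through the dp parents:
2 → extends → [2]
4 → extends → [2, 4]
5 → extends → [2, 4, 5]
6 → extends → [2, 4, 5, 6]
8 → extends → [2, 4, 5, 6, 8]
9 → extends → [2, 4, 5, 6, 8, 9]
1 → replaces 2 → [1, 4, 5, 6, 8, 9]
3 → replaces 4 → [1, 3, 5, 6, 8, 9]
7 → replaces 8 → [1, 3, 5, 6, 7, 9]
10 → extends → [1, 3, 5, 6, 7, 9, 10]
Length 7; one witness is 2, 4, 5, 6, 8, 9, 10.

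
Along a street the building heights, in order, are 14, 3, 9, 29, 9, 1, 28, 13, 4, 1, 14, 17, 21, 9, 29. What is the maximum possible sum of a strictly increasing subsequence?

106

Let S[i] be the best sum of a strictly increasing subsequence ending at i:
i:       1   2   3   4   5   6   7   8   9  10  11  12  13  14  15
a[i]:   14   3   9  29   9   1  28  13   4   1  14  17  21   9  29
S:      14   3  12  43  12   1  42  25   7   1  39  56  77  16 106
Maximum is 106 (e.g. 3 + 9 + 13 + 14 + 17 + 21 + 29).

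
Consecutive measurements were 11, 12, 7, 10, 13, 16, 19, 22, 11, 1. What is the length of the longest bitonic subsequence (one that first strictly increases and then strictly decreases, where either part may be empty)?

8

inc[i] = longest strictly increasing subsequence ending at i; dec[i] = longest strictly decreasing subsequence starting at i:
i:      1  2  3  4  5  6  7  8  9 10
a[i]:  11 12  7 10 13 16 19 22 11  1
inc:    1  2  1  2  3  4  5  6  3  1
dec:    3  3  2  2  3  3  3  3  2  1
Best peak at i=8 (value 22): inc=6, dec=3, length 6+3−1 = 8.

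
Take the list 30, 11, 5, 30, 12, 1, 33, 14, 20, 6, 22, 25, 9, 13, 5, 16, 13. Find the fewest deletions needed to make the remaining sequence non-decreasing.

11

Fewest deletions = n − (longest non-decreasing subsequence).
Patience tails:
30 → extends → [30]
11 → replaces 30 → [11]
5 → replaces 11 → [5]
30 → extends → [5, 30]
12 → replaces 30 → [5, 12]
1 → replaces 5 → [1, 12]
33 → extends → [1, 12, 33]
14 → replaces 33 → [1, 12, 14]
20 → extends → [1, 12, 14, 20]
6 → replaces 12 → [1, 6, 14, 20]
22 → extends → [1, 6, 14, 20, 22]
25 → extends → [1, 6, 14, 20, 22, 25]
9 → replaces 14 → [1, 6, 9, 20, 22, 25]
13 → replaces 20 → [1, 6, 9, 13, 22, 25]
5 → replaces 6 → [1, 5, 9, 13, 22, 25]
16 → replaces 22 → [1, 5, 9, 13, 16, 25]
13 → replaces 16 → [1, 5, 9, 13, 13, 25]
Longest non-decreasing subsequence has length 6, so deletions = 17 − 6 = 11.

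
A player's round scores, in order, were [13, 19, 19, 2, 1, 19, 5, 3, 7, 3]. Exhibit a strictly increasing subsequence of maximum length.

Patience tails give the LIS length; then backtrack through the dp parents:
13 → extends → [13]
19 → extends → [13, 19]
19 → already a tail → [13, 19]
2 → replaces 13 → [2, 19]
1 → replaces 2 → [1, 19]
19 → already a tail → [1, 19]
5 → replaces 19 → [1, 5]
3 → replaces 5 → [1, 3]
7 → extends → [1, 3, 7]
3 → already a tail → [1, 3, 7]
Length 3; one witness is 2, 5, 7.

2, 5, 7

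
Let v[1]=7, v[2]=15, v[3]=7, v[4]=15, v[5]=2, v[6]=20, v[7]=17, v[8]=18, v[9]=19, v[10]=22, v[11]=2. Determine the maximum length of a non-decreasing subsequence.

Track the smallest tail for each achievable length (allowing ties):
7 → extends → [7]
15 → extends → [7, 15]
7 → replaces 15 → [7, 7]
15 → extends → [7, 7, 15]
2 → replaces 7 → [2, 7, 15]
20 → extends → [2, 7, 15, 20]
17 → replaces 20 → [2, 7, 15, 17]
18 → extends → [2, 7, 15, 17, 18]
19 → extends → [2, 7, 15, 17, 18, 19]
22 → extends → [2, 7, 15, 17, 18, 19, 22]
2 → replaces 7 → [2, 2, 15, 17, 18, 19, 22]
Seven tails, so the longest non-decreasing subsequence has length 7 (e.g. 7, 15, 15, 17, 18, 19, 22).

7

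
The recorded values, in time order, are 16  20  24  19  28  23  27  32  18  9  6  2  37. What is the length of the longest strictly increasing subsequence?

Track the smallest tail for each achievable length (strict):
16 → extends → [16]
20 → extends → [16, 20]
24 → extends → [16, 20, 24]
19 → replaces 20 → [16, 19, 24]
28 → extends → [16, 19, 24, 28]
23 → replaces 24 → [16, 19, 23, 28]
27 → replaces 28 → [16, 19, 23, 27]
32 → extends → [16, 19, 23, 27, 32]
18 → replaces 19 → [16, 18, 23, 27, 32]
9 → replaces 16 → [9, 18, 23, 27, 32]
6 → replaces 9 → [6, 18, 23, 27, 32]
2 → replaces 6 → [2, 18, 23, 27, 32]
37 → extends → [2, 18, 23, 27, 32, 37]
Six tails, so the longest strictly increasing subsequence has length 6 (e.g. 16, 20, 24, 28, 32, 37).

6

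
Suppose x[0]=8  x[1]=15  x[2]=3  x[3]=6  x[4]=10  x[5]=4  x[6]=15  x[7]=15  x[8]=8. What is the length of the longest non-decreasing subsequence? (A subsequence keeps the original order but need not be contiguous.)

5

Let dp[i] be the length of the longest such subsequence ending at index i:
i:      0  1  2  3  4  5  6  7  8
x[i]:   8 15  3  6 10  4 15 15  8
dp:     1  2  1  2  3  2  4  5  3
Maximum dp value is 5.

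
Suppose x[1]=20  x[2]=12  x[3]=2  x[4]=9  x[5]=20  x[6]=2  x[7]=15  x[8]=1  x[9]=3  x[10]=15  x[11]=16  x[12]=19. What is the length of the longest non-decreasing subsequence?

Track the smallest tail for each achievable length (allowing ties):
20 → extends → [20]
12 → replaces 20 → [12]
2 → replaces 12 → [2]
9 → extends → [2, 9]
20 → extends → [2, 9, 20]
2 → replaces 9 → [2, 2, 20]
15 → replaces 20 → [2, 2, 15]
1 → replaces 2 → [1, 2, 15]
3 → replaces 15 → [1, 2, 3]
15 → extends → [1, 2, 3, 15]
16 → extends → [1, 2, 3, 15, 16]
19 → extends → [1, 2, 3, 15, 16, 19]
Six tails, so the longest non-decreasing subsequence has length 6 (e.g. 2, 9, 15, 15, 16, 19).

6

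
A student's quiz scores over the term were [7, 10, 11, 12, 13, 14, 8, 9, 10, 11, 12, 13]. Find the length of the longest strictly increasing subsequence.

7

Let dp[i] be the length of the longest such subsequence ending at index i:
i:      1  2  3  4  5  6  7  8  9 10 11 12
a[i]:   7 10 11 12 13 14  8  9 10 11 12 13
dp:     1  2  3  4  5  6  2  3  4  5  6  7
Maximum dp value is 7.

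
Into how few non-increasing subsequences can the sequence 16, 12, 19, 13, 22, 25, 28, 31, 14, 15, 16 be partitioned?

6

Place each on the leftmost legal pile:
16 → new pile 1 (tops now [16])
12 → pile 1 (tops now [12])
19 → new pile 2 (tops now [12, 19])
13 → pile 2 (tops now [12, 13])
22 → new pile 3 (tops now [12, 13, 22])
25 → new pile 4 (tops now [12, 13, 22, 25])
28 → new pile 5 (tops now [12, 13, 22, 25, 28])
31 → new pile 6 (tops now [12, 13, 22, 25, 28, 31])
14 → pile 3 (tops now [12, 13, 14, 25, 28, 31])
15 → pile 4 (tops now [12, 13, 14, 15, 28, 31])
16 → pile 5 (tops now [12, 13, 14, 15, 16, 31])
Six piles.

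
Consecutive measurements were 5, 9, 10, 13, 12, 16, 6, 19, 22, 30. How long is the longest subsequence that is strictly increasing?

8

Track the smallest tail for each achievable length (strict):
5 → extends → [5]
9 → extends → [5, 9]
10 → extends → [5, 9, 10]
13 → extends → [5, 9, 10, 13]
12 → replaces 13 → [5, 9, 10, 12]
16 → extends → [5, 9, 10, 12, 16]
6 → replaces 9 → [5, 6, 10, 12, 16]
19 → extends → [5, 6, 10, 12, 16, 19]
22 → extends → [5, 6, 10, 12, 16, 19, 22]
30 → extends → [5, 6, 10, 12, 16, 19, 22, 30]
Eight tails, so the longest strictly increasing subsequence has length 8 (e.g. 5, 9, 10, 13, 16, 19, 22, 30).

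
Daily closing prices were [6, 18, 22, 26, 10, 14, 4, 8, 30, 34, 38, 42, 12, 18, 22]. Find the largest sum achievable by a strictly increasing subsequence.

216

Let S[i] be the best sum of a strictly increasing subsequence ending at i:
i:       1   2   3   4   5   6   7   8   9  10  11  12  13  14  15
a[i]:    6  18  22  26  10  14   4   8  30  34  38  42  12  18  22
S:       6  24  46  72  16  30   4  14 102 136 174 216  28  48  70
Maximum is 216 (e.g. 6 + 18 + 22 + 26 + 30 + 34 + 38 + 42).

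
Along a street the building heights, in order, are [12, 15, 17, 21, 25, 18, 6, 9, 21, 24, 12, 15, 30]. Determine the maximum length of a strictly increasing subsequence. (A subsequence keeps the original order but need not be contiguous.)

7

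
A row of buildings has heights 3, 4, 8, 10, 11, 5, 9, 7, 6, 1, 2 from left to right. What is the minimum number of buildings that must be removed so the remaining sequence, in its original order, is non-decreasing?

Fewest deletions = n − (longest non-decreasing subsequence).
Patience tails:
3 → extends → [3]
4 → extends → [3, 4]
8 → extends → [3, 4, 8]
10 → extends → [3, 4, 8, 10]
11 → extends → [3, 4, 8, 10, 11]
5 → replaces 8 → [3, 4, 5, 10, 11]
9 → replaces 10 → [3, 4, 5, 9, 11]
7 → replaces 9 → [3, 4, 5, 7, 11]
6 → replaces 7 → [3, 4, 5, 6, 11]
1 → replaces 3 → [1, 4, 5, 6, 11]
2 → replaces 4 → [1, 2, 5, 6, 11]
Longest non-decreasing subsequence has length 5, so deletions = 11 − 5 = 6.

6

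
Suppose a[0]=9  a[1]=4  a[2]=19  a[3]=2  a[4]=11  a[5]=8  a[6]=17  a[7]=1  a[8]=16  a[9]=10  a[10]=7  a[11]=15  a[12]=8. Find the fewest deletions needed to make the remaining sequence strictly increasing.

Fewest deletions = n − (longest strictly increasing subsequence).
Patience tails:
9 → extends → [9]
4 → replaces 9 → [4]
19 → extends → [4, 19]
2 → replaces 4 → [2, 19]
11 → replaces 19 → [2, 11]
8 → replaces 11 → [2, 8]
17 → extends → [2, 8, 17]
1 → replaces 2 → [1, 8, 17]
16 → replaces 17 → [1, 8, 16]
10 → replaces 16 → [1, 8, 10]
7 → replaces 8 → [1, 7, 10]
15 → extends → [1, 7, 10, 15]
8 → replaces 10 → [1, 7, 8, 15]
Longest strictly increasing subsequence has length 4, so deletions = 13 − 4 = 9.

9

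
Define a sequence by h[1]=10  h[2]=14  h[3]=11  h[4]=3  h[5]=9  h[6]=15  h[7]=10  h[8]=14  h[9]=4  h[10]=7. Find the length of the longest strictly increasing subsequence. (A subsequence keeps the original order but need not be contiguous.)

Track the smallest tail for each achievable length (strict):
10 → extends → [10]
14 → extends → [10, 14]
11 → replaces 14 → [10, 11]
3 → replaces 10 → [3, 11]
9 → replaces 11 → [3, 9]
15 → extends → [3, 9, 15]
10 → replaces 15 → [3, 9, 10]
14 → extends → [3, 9, 10, 14]
4 → replaces 9 → [3, 4, 10, 14]
7 → replaces 10 → [3, 4, 7, 14]
Four tails, so the longest strictly increasing subsequence has length 4 (e.g. 3, 9, 10, 14).

4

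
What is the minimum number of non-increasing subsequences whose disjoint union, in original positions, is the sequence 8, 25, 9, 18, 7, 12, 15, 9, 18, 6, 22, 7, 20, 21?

Place each on the leftmost legal pile:
8 → new pile 1 (tops now [8])
25 → new pile 2 (tops now [8, 25])
9 → pile 2 (tops now [8, 9])
18 → new pile 3 (tops now [8, 9, 18])
7 → pile 1 (tops now [7, 9, 18])
12 → pile 3 (tops now [7, 9, 12])
15 → new pile 4 (tops now [7, 9, 12, 15])
9 → pile 2 (tops now [7, 9, 12, 15])
18 → new pile 5 (tops now [7, 9, 12, 15, 18])
6 → pile 1 (tops now [6, 9, 12, 15, 18])
22 → new pile 6 (tops now [6, 9, 12, 15, 18, 22])
7 → pile 2 (tops now [6, 7, 12, 15, 18, 22])
20 → pile 6 (tops now [6, 7, 12, 15, 18, 20])
21 → new pile 7 (tops now [6, 7, 12, 15, 18, 20, 21])
Seven piles.

7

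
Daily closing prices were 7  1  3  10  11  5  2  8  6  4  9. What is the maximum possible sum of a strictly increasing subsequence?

28

Let S[i] be the best sum of a strictly increasing subsequence ending at i:
i:      1  2  3  4  5  6  7  8  9 10 11
a[i]:   7  1  3 10 11  5  2  8  6  4  9
S:      7  1  4 17 28  9  3 17 15  8 26
Maximum is 28 (e.g. 7 + 10 + 11).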